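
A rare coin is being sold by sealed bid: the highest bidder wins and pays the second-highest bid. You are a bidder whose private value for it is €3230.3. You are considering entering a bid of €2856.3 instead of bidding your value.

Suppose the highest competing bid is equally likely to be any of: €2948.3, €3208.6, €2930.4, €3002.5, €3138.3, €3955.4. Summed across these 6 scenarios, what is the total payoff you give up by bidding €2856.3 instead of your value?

The deviation costs you only when the competing bid falls strictly between €2856.3 and €3230.3; elsewhere both bids give the same outcome.
€2948.3: truthful payoff €282, deviation payoff €0 → loss €282.
€3208.6: truthful payoff €21.7, deviation payoff €0 → loss €21.7.
€2930.4: truthful payoff €299.9, deviation payoff €0 → loss €299.9.
€3002.5: truthful payoff €227.8, deviation payoff €0 → loss €227.8.
€3138.3: truthful payoff €92, deviation payoff €0 → loss €92.
€3955.4: outcomes coincide → loss €0.
Total loss = €282 + €21.7 + €299.9 + €227.8 + €92 = €923.4.

€923.4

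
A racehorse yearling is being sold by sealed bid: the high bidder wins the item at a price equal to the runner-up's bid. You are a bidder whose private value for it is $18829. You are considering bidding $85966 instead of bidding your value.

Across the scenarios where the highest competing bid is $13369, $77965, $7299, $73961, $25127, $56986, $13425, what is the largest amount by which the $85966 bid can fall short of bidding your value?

$13369: same outcome either way → loss $0.
$77965: truthful gives $0, deviation gives −$59136 → loss $59136.
$7299: same outcome either way → loss $0.
$73961: truthful gives $0, deviation gives −$55132 → loss $55132.
$25127: truthful gives $0, deviation gives −$6298 → loss $6298.
$56986: truthful gives $0, deviation gives −$38157 → loss $38157.
$13425: same outcome either way → loss $0.
Maximum loss: $59136.

$59136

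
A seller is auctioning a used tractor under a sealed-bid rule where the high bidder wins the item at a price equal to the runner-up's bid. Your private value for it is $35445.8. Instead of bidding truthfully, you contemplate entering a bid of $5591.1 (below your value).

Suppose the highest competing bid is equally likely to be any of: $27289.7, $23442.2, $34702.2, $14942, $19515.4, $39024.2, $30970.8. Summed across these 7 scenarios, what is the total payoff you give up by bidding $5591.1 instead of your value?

$61812.5

The deviation costs you only when the competing bid falls strictly between $5591.1 and $35445.8; elsewhere both bids give the same outcome.
$27289.7: truthful payoff $8156.1, deviation payoff $0 → loss $8156.1.
$23442.2: truthful payoff $12003.6, deviation payoff $0 → loss $12003.6.
$34702.2: truthful payoff $743.6, deviation payoff $0 → loss $743.6.
$14942: truthful payoff $20503.8, deviation payoff $0 → loss $20503.8.
$19515.4: truthful payoff $15930.4, deviation payoff $0 → loss $15930.4.
$39024.2: outcomes coincide → loss $0.
$30970.8: truthful payoff $4475, deviation payoff $0 → loss $4475.
Total loss = $8156.1 + $12003.6 + $743.6 + $20503.8 + $15930.4 + $4475 = $61812.5.
Truthful bidding weakly dominates here: raising your bid can only win items priced above your value, and lowering it can only forfeit items priced below.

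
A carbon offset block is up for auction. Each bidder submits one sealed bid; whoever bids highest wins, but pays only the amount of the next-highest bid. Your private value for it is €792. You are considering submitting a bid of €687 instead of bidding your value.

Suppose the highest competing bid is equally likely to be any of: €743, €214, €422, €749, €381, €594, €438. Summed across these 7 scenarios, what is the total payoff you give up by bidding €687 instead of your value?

€92

The deviation costs you only when the competing bid falls strictly between €687 and €792; elsewhere both bids give the same outcome.
€743: truthful payoff €49, deviation payoff €0 → loss €49.
€214: outcomes coincide → loss €0.
€422: outcomes coincide → loss €0.
€749: truthful payoff €43, deviation payoff €0 → loss €43.
€381: outcomes coincide → loss €0.
€594: outcomes coincide → loss €0.
€438: outcomes coincide → loss €0.
Total loss = €49 + €43 = €92.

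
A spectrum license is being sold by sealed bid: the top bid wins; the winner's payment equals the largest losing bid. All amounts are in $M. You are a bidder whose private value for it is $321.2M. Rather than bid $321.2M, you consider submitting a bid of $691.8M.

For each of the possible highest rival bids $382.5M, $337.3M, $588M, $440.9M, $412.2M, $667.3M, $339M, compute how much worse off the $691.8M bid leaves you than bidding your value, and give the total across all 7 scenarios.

$918.8M

The deviation costs you only when the competing bid falls strictly between $321.2M and $691.8M; elsewhere both bids give the same outcome.
$382.5M: truthful payoff $0M, deviation payoff −$61.3M → loss $61.3M.
$337.3M: truthful payoff $0M, deviation payoff −$16.1M → loss $16.1M.
$588M: truthful payoff $0M, deviation payoff −$266.8M → loss $266.8M.
$440.9M: truthful payoff $0M, deviation payoff −$119.7M → loss $119.7M.
$412.2M: truthful payoff $0M, deviation payoff −$91M → loss $91M.
$667.3M: truthful payoff $0M, deviation payoff −$346.1M → loss $346.1M.
$339M: truthful payoff $0M, deviation payoff −$17.8M → loss $17.8M.
Total loss = $61.3M + $16.1M + $266.8M + $119.7M + $91M + $346.1M + $17.8M = $918.8M.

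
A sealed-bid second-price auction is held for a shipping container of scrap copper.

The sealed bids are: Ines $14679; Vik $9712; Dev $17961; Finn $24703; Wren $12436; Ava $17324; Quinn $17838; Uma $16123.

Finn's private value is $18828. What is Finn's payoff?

$867

Highest bid: Finn at $24703, so Finn wins.
Second-highest bid: Dev at $17961 — that is the price the winner pays.
Finn's payoff = value − price = $18828 − $17961 = $867.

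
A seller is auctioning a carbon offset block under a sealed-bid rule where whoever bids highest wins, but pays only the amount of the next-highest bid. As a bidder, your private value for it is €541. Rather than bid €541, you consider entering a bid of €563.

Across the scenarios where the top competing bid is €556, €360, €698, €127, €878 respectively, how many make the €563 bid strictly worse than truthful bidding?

1

The deviation hurts exactly when the highest competing bid lies strictly between €541 and €563 — overbidding then wins at a price above your value.
€556: inside the interval → strictly worse (loss €15).
€360: below both → same outcome either way.
€698: above both → same outcome either way.
€127: below both → same outcome either way.
€878: above both → same outcome either way.
Count: 1.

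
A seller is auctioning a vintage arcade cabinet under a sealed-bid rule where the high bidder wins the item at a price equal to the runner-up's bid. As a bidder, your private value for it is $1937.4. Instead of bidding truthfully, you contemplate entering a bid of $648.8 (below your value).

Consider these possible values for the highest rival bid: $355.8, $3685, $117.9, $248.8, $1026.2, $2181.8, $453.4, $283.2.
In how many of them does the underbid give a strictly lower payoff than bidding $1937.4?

The deviation hurts exactly when the highest competing bid lies strictly between $648.8 and $1937.4 — underbidding then forfeits a profitable win.
$355.8: below both → same outcome either way.
$3685: above both → same outcome either way.
$117.9: below both → same outcome either way.
$248.8: below both → same outcome either way.
$1026.2: inside the interval → strictly worse (loss $911.2).
$2181.8: above both → same outcome either way.
$453.4: below both → same outcome either way.
$283.2: below both → same outcome either way.
Count: 1.

1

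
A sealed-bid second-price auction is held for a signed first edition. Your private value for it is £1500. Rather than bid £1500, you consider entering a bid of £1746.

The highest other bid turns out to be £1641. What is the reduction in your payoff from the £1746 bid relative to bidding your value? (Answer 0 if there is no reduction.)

£141

Bidding your value £1500: you lose (since £1500 < £1641). Payoff £0.
Bidding £1746: you win and pay £1641. Payoff £1500 − £1641 = −£141.
The competing bid £1641 lies between your value and your inflated bid, so overbidding wins an item priced above your value.
Loss from deviating = £0 − (−£141) = £141.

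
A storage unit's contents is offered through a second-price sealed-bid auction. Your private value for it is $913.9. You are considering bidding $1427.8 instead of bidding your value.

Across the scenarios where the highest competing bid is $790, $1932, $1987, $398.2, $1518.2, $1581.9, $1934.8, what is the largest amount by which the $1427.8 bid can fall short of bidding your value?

$790: same outcome either way → loss $0.
$1932: same outcome either way → loss $0.
$1987: same outcome either way → loss $0.
$398.2: same outcome either way → loss $0.
$1518.2: same outcome either way → loss $0.
$1581.9: same outcome either way → loss $0.
$1934.8: same outcome either way → loss $0.
Maximum loss: $0.

$0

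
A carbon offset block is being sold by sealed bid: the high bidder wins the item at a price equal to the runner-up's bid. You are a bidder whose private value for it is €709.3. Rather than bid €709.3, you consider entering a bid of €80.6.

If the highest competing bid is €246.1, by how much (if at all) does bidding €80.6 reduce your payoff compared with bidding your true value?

€463.2

Bidding your value €709.3: you win (since €709.3 > €246.1) and pay €246.1. Payoff €463.2.
Bidding €80.6: you lose. Payoff €0.
The competing bid €246.1 lies between your shaded bid and your value, so underbidding forfeits an item you could have won at a profitable price.
Loss from deviating = €463.2 − (€0) = €463.2.
In a second-price auction your bid sets only whether you win, not what you pay, so bidding your true value is weakly dominant.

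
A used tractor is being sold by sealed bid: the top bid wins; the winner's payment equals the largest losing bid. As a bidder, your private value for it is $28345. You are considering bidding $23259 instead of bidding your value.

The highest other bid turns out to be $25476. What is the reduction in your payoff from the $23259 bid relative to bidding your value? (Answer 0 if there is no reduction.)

$2869

Bidding your value $28345: you win (since $28345 > $25476) and pay $25476. Payoff $2869.
Bidding $23259: you lose. Payoff $0.
The competing bid $25476 lies between your shaded bid and your value, so underbidding forfeits an item you could have won at a profitable price.
Loss from deviating = $2869 − ($0) = $2869.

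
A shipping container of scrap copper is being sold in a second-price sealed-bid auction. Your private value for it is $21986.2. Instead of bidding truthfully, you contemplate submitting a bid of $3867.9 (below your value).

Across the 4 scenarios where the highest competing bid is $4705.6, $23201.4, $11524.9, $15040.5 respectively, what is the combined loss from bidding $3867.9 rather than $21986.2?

$34687.6

The deviation costs you only when the competing bid falls strictly between $3867.9 and $21986.2; elsewhere both bids give the same outcome.
$4705.6: truthful payoff $17280.6, deviation payoff $0 → loss $17280.6.
$23201.4: outcomes coincide → loss $0.
$11524.9: truthful payoff $10461.3, deviation payoff $0 → loss $10461.3.
$15040.5: truthful payoff $6945.7, deviation payoff $0 → loss $6945.7.
Total loss = $17280.6 + $10461.3 + $6945.7 = $34687.6.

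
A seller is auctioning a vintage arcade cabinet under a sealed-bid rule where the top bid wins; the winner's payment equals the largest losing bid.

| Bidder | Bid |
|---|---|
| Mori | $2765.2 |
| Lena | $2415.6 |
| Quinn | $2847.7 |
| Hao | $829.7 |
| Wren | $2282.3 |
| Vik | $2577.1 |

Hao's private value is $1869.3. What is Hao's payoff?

$0

Highest bid: Quinn at $2847.7, so Quinn wins.
Second-highest bid: Mori at $2765.2 — that is the price the winner pays.
Hao did not win, so Hao pays nothing and receives nothing: payoff $0.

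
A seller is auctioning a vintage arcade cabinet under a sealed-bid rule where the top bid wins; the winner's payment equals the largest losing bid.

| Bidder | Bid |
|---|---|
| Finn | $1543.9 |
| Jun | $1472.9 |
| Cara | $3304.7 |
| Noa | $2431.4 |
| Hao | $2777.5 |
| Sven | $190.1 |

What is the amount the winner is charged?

$2777.5

Highest bid: Cara at $3304.7, so Cara wins.
Second-highest bid: Hao at $2777.5 — that is the price the winner pays.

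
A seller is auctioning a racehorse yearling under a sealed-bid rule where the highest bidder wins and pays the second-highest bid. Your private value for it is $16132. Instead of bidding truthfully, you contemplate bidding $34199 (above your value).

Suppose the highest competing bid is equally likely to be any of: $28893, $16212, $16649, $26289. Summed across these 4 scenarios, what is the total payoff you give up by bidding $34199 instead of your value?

$23515

The deviation costs you only when the competing bid falls strictly between $16132 and $34199; elsewhere both bids give the same outcome.
$28893: truthful payoff $0, deviation payoff −$12761 → loss $12761.
$16212: truthful payoff $0, deviation payoff −$80 → loss $80.
$16649: truthful payoff $0, deviation payoff −$517 → loss $517.
$26289: truthful payoff $0, deviation payoff −$10157 → loss $10157.
Total loss = $12761 + $80 + $517 + $10157 = $23515.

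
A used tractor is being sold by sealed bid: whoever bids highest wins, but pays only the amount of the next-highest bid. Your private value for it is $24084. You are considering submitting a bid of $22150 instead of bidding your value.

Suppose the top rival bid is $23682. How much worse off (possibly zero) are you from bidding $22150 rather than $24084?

Bidding your value $24084: you win (since $24084 > $23682) and pay $23682. Payoff $402.
Bidding $22150: you lose. Payoff $0.
The competing bid $23682 lies between your shaded bid and your value, so underbidding forfeits an item you could have won at a profitable price.
Loss from deviating = $402 − ($0) = $402.
Truthful bidding weakly dominates here: raising your bid can only win items priced above your value, and lowering it can only forfeit items priced below.

$402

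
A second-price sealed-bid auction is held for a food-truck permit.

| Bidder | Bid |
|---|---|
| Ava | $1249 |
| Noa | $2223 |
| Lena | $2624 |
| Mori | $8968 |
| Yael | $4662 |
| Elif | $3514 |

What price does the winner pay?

$4662

Highest bid: Mori at $8968, so Mori wins.
Second-highest bid: Yael at $4662 — that is the price the winner pays.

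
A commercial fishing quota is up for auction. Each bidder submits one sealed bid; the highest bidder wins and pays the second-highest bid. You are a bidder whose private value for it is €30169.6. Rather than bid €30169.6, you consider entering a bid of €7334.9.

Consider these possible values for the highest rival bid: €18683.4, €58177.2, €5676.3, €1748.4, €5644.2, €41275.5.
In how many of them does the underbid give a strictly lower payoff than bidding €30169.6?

The deviation hurts exactly when the highest competing bid lies strictly between €7334.9 and €30169.6 — underbidding then forfeits a profitable win.
€18683.4: inside the interval → strictly worse (loss €11486.2).
€58177.2: above both → same outcome either way.
€5676.3: below both → same outcome either way.
€1748.4: below both → same outcome either way.
€5644.2: below both → same outcome either way.
€41275.5: above both → same outcome either way.
Count: 1.

1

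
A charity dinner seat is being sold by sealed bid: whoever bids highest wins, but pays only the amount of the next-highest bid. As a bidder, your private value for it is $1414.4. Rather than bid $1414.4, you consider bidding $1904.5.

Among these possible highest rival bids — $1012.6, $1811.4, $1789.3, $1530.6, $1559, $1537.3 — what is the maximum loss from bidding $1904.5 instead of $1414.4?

$1012.6: same outcome either way → loss $0.
$1811.4: truthful gives $0, deviation gives −$397 → loss $397.
$1789.3: truthful gives $0, deviation gives −$374.9 → loss $374.9.
$1530.6: truthful gives $0, deviation gives −$116.2 → loss $116.2.
$1559: truthful gives $0, deviation gives −$144.6 → loss $144.6.
$1537.3: truthful gives $0, deviation gives −$122.9 → loss $122.9.
Maximum loss: $397.

$397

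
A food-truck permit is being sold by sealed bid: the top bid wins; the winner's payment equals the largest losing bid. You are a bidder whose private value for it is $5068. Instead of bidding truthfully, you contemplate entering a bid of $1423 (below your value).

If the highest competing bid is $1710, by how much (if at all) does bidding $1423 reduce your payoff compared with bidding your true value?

$3358

Bidding your value $5068: you win (since $5068 > $1710) and pay $1710. Payoff $3358.
Bidding $1423: you lose. Payoff $0.
The competing bid $1710 lies between your shaded bid and your value, so underbidding forfeits an item you could have won at a profitable price.
Loss from deviating = $3358 − ($0) = $3358.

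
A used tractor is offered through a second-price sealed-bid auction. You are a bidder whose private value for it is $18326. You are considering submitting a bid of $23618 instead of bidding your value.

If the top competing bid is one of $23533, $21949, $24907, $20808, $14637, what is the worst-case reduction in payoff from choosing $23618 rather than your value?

$5207

$23533: truthful gives $0, deviation gives −$5207 → loss $5207.
$21949: truthful gives $0, deviation gives −$3623 → loss $3623.
$24907: same outcome either way → loss $0.
$20808: truthful gives $0, deviation gives −$2482 → loss $2482.
$14637: same outcome either way → loss $0.
Maximum loss: $5207.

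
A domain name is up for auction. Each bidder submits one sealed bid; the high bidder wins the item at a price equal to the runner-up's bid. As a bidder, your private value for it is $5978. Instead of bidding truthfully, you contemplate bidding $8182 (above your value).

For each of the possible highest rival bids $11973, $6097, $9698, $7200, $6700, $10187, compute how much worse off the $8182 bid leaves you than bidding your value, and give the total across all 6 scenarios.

$2063

The deviation costs you only when the competing bid falls strictly between $5978 and $8182; elsewhere both bids give the same outcome.
$11973: outcomes coincide → loss $0.
$6097: truthful payoff $0, deviation payoff −$119 → loss $119.
$9698: outcomes coincide → loss $0.
$7200: truthful payoff $0, deviation payoff −$1222 → loss $1222.
$6700: truthful payoff $0, deviation payoff −$722 → loss $722.
$10187: outcomes coincide → loss $0.
Total loss = $119 + $1222 + $722 = $2063.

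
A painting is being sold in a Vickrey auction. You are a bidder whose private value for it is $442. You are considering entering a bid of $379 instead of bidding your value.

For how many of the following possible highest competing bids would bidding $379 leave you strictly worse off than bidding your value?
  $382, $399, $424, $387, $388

The deviation hurts exactly when the highest competing bid lies strictly between $379 and $442 — underbidding then forfeits a profitable win.
$382: inside the interval → strictly worse (loss $60).
$399: inside the interval → strictly worse (loss $43).
$424: inside the interval → strictly worse (loss $18).
$387: inside the interval → strictly worse (loss $55).
$388: inside the interval → strictly worse (loss $54).
Count: 5.

5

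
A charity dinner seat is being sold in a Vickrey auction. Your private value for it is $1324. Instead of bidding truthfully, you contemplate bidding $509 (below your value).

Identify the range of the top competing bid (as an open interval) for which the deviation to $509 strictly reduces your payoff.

If the competing bid is below $509, both bids win at the same price — no difference.
If it is above $1324, both bids lose — no difference.
If it lies strictly between $509 and $1324, bidding your value wins at a price below your value (positive payoff) while bidding $509 loses (payoff 0).
So the deviation strictly hurts on the open interval ($509, $1324).
Truthful bidding weakly dominates here: raising your bid can only win items priced above your value, and lowering it can only forfeit items priced below.

($509, $1324)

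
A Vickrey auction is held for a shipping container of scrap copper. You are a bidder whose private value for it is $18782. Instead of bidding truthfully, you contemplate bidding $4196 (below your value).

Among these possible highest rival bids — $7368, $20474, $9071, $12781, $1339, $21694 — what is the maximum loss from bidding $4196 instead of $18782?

$7368: truthful gives $11414, deviation gives $0 → loss $11414.
$20474: same outcome either way → loss $0.
$9071: truthful gives $9711, deviation gives $0 → loss $9711.
$12781: truthful gives $6001, deviation gives $0 → loss $6001.
$1339: same outcome either way → loss $0.
$21694: same outcome either way → loss $0.
Maximum loss: $11414.

$11414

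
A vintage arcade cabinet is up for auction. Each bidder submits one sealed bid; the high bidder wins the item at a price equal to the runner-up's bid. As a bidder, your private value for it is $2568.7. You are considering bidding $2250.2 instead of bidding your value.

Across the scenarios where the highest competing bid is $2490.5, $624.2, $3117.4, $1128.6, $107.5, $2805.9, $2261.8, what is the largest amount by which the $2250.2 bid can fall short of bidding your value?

$306.9

$2490.5: truthful gives $78.2, deviation gives $0 → loss $78.2.
$624.2: same outcome either way → loss $0.
$3117.4: same outcome either way → loss $0.
$1128.6: same outcome either way → loss $0.
$107.5: same outcome either way → loss $0.
$2805.9: same outcome either way → loss $0.
$2261.8: truthful gives $306.9, deviation gives $0 → loss $306.9.
Maximum loss: $306.9.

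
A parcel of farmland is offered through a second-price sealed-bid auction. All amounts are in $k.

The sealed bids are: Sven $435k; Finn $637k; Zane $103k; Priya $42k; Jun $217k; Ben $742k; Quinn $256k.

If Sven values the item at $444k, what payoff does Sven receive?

Highest bid: Ben at $742k, so Ben wins.
Second-highest bid: Finn at $637k — that is the price the winner pays.
Sven did not win, so Sven pays nothing and receives nothing: payoff $0k.

$0k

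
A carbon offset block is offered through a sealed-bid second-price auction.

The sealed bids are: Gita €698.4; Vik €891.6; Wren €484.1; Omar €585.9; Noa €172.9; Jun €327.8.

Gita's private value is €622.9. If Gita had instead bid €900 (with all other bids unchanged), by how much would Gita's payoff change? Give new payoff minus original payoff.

The highest bid among the other bidders is €891.6; Gita's bid doesn't change that.
Original bid €698.4: Gita is not highest (top rival bid is €891.6); payoff €0.
Alternative bid €900: Gita is highest, pays the top rival bid €891.6; payoff €622.9 − €891.6 = −€268.7.
Change in payoff = −€268.7 − (€0) = −€268.7.

−€268.7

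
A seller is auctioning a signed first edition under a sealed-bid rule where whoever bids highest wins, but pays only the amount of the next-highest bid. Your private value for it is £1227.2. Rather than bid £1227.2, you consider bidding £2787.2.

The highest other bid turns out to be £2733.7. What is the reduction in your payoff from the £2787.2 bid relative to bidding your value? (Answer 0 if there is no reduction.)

Bidding your value £1227.2: you lose (since £1227.2 < £2733.7). Payoff £0.
Bidding £2787.2: you win and pay £2733.7. Payoff £1227.2 − £2733.7 = −£1506.5.
The competing bid £2733.7 lies between your value and your inflated bid, so overbidding wins an item priced above your value.
Loss from deviating = £0 − (−£1506.5) = £1506.5.

£1506.5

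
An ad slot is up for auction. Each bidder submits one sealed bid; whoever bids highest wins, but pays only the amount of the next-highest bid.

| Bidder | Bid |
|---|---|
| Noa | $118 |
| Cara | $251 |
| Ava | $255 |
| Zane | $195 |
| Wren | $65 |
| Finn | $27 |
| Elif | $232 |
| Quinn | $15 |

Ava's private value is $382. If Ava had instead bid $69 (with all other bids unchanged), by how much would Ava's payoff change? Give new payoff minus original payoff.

−$131

The highest bid among the other bidders is $251; Ava's bid doesn't change that.
Original bid $255: Ava is highest, pays the top rival bid $251; payoff $382 − $251 = $131.
Alternative bid $69: Ava is not highest (top rival bid is $251); payoff $0.
Change in payoff = $0 − ($131) = −$131.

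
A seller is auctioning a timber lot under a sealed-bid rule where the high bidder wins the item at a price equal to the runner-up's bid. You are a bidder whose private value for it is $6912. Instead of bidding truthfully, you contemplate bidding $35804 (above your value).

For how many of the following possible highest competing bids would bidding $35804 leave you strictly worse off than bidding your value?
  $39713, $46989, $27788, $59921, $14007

2

The deviation hurts exactly when the highest competing bid lies strictly between $6912 and $35804 — overbidding then wins at a price above your value.
$39713: above both → same outcome either way.
$46989: above both → same outcome either way.
$27788: inside the interval → strictly worse (loss $20876).
$59921: above both → same outcome either way.
$14007: inside the interval → strictly worse (loss $7095).
Count: 2.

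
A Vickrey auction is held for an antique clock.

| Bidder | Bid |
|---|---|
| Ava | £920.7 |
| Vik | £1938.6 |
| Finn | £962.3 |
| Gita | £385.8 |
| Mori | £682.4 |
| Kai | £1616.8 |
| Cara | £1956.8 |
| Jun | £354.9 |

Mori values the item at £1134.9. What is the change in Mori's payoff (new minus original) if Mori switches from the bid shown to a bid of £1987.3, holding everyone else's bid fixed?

−£821.9

The highest bid among the other bidders is £1956.8; Mori's bid doesn't change that.
Original bid £682.4: Mori is not highest (top rival bid is £1956.8); payoff £0.
Alternative bid £1987.3: Mori is highest, pays the top rival bid £1956.8; payoff £1134.9 − £1956.8 = −£821.9.
Change in payoff = −£821.9 − (£0) = −£821.9.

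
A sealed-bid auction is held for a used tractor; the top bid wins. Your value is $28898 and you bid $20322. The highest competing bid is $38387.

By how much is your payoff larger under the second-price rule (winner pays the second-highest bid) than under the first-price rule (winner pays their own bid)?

Your bid $20322 is below $38387, so you lose under either rule.
Payoff is $0 in both cases; difference = $0.

$0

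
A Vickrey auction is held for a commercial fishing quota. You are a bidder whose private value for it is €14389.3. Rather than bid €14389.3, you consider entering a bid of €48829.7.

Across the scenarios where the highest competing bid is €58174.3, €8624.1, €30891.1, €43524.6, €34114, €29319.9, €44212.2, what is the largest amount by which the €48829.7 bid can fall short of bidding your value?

€29822.9

€58174.3: same outcome either way → loss €0.
€8624.1: same outcome either way → loss €0.
€30891.1: truthful gives €0, deviation gives −€16501.8 → loss €16501.8.
€43524.6: truthful gives €0, deviation gives −€29135.3 → loss €29135.3.
€34114: truthful gives €0, deviation gives −€19724.7 → loss €19724.7.
€29319.9: truthful gives €0, deviation gives −€14930.6 → loss €14930.6.
€44212.2: truthful gives €0, deviation gives −€29822.9 → loss €29822.9.
Maximum loss: €29822.9.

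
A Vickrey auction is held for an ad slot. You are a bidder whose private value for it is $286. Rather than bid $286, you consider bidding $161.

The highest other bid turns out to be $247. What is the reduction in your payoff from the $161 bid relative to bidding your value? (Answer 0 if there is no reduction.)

$39

Bidding your value $286: you win (since $286 > $247) and pay $247. Payoff $39.
Bidding $161: you lose. Payoff $0.
The competing bid $247 lies between your shaded bid and your value, so underbidding forfeits an item you could have won at a profitable price.
Loss from deviating = $39 − ($0) = $39.
Because the price is fixed by the runner-up's bid, deviating from your value can only change a good outcome into a bad one — never the reverse.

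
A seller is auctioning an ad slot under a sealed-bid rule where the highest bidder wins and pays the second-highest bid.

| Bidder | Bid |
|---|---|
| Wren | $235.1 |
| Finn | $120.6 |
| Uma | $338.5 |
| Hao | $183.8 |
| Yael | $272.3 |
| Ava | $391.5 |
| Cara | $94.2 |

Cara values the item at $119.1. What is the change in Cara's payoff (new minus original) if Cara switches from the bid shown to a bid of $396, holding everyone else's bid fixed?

The highest bid among the other bidders is $391.5; Cara's bid doesn't change that.
Original bid $94.2: Cara is not highest (top rival bid is $391.5); payoff $0.
Alternative bid $396: Cara is highest, pays the top rival bid $391.5; payoff $119.1 − $391.5 = −$272.4.
Change in payoff = −$272.4 − ($0) = −$272.4.

−$272.4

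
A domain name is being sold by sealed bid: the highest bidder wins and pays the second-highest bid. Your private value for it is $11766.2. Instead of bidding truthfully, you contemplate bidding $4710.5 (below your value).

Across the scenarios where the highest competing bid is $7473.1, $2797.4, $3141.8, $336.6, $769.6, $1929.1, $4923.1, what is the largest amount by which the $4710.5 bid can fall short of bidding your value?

$6843.1

$7473.1: truthful gives $4293.1, deviation gives $0 → loss $4293.1.
$2797.4: same outcome either way → loss $0.
$3141.8: same outcome either way → loss $0.
$336.6: same outcome either way → loss $0.
$769.6: same outcome either way → loss $0.
$1929.1: same outcome either way → loss $0.
$4923.1: truthful gives $6843.1, deviation gives $0 → loss $6843.1.
Maximum loss: $6843.1.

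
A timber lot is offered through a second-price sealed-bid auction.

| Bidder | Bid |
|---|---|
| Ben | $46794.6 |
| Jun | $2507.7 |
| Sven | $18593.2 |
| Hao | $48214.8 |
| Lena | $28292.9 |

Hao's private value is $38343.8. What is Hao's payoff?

Highest bid: Hao at $48214.8, so Hao wins.
Second-highest bid: Ben at $46794.6 — that is the price the winner pays.
Hao's payoff = value − price = $38343.8 − $46794.6 = −$8450.8.

−$8450.8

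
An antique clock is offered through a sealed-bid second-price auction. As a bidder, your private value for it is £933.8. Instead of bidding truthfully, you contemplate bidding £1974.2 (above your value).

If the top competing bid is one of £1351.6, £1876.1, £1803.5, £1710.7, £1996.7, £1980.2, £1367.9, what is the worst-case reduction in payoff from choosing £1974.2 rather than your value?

£942.3

£1351.6: truthful gives £0, deviation gives −£417.8 → loss £417.8.
£1876.1: truthful gives £0, deviation gives −£942.3 → loss £942.3.
£1803.5: truthful gives £0, deviation gives −£869.7 → loss £869.7.
£1710.7: truthful gives £0, deviation gives −£776.9 → loss £776.9.
£1996.7: same outcome either way → loss £0.
£1980.2: same outcome either way → loss £0.
£1367.9: truthful gives £0, deviation gives −£434.1 → loss £434.1.
Maximum loss: £942.3.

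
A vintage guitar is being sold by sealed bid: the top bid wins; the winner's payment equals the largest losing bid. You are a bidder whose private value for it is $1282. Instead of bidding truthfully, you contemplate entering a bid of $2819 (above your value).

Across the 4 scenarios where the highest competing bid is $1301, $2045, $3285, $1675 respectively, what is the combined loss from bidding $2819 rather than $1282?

$1175

The deviation costs you only when the competing bid falls strictly between $1282 and $2819; elsewhere both bids give the same outcome.
$1301: truthful payoff $0, deviation payoff −$19 → loss $19.
$2045: truthful payoff $0, deviation payoff −$763 → loss $763.
$3285: outcomes coincide → loss $0.
$1675: truthful payoff $0, deviation payoff −$393 → loss $393.
Total loss = $19 + $763 + $393 = $1175.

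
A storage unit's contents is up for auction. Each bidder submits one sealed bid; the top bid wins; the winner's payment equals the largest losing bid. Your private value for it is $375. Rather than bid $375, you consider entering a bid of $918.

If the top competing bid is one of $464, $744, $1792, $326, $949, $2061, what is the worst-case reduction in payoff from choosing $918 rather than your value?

$464: truthful gives $0, deviation gives −$89 → loss $89.
$744: truthful gives $0, deviation gives −$369 → loss $369.
$1792: same outcome either way → loss $0.
$326: same outcome either way → loss $0.
$949: same outcome either way → loss $0.
$2061: same outcome either way → loss $0.
Maximum loss: $369.

$369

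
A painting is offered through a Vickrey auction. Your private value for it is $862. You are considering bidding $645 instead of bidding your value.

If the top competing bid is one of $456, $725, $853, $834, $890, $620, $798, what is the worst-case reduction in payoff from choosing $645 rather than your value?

$456: same outcome either way → loss $0.
$725: truthful gives $137, deviation gives $0 → loss $137.
$853: truthful gives $9, deviation gives $0 → loss $9.
$834: truthful gives $28, deviation gives $0 → loss $28.
$890: same outcome either way → loss $0.
$620: same outcome either way → loss $0.
$798: truthful gives $64, deviation gives $0 → loss $64.
Maximum loss: $137.

$137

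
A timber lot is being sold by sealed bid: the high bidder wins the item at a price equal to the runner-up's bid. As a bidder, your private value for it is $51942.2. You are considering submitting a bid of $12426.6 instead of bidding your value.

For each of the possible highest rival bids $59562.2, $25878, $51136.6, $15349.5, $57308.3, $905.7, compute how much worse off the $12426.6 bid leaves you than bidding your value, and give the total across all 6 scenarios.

$63462.5

The deviation costs you only when the competing bid falls strictly between $12426.6 and $51942.2; elsewhere both bids give the same outcome.
$59562.2: outcomes coincide → loss $0.
$25878: truthful payoff $26064.2, deviation payoff $0 → loss $26064.2.
$51136.6: truthful payoff $805.6, deviation payoff $0 → loss $805.6.
$15349.5: truthful payoff $36592.7, deviation payoff $0 → loss $36592.7.
$57308.3: outcomes coincide → loss $0.
$905.7: outcomes coincide → loss $0.
Total loss = $26064.2 + $805.6 + $36592.7 = $63462.5.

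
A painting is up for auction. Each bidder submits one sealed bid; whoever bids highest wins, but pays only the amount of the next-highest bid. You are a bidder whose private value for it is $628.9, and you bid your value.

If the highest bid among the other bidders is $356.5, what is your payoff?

$272.4

Your bid $628.9 exceeds the highest competing bid $356.5, so you win.
In a second-price auction the winner pays the second-highest bid, $356.5.
Payoff = value − price = $628.9 − $356.5 = $272.4.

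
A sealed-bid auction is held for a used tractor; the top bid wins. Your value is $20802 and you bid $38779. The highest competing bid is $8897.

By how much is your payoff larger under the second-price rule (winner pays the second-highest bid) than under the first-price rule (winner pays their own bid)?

$29882

You have the highest bid, so you win under either rule.
Second-price: pay $8897 → payoff $11905.
First-price: pay your own bid $38779 → payoff −$17977.
Difference = $11905 − (−$17977) = $29882.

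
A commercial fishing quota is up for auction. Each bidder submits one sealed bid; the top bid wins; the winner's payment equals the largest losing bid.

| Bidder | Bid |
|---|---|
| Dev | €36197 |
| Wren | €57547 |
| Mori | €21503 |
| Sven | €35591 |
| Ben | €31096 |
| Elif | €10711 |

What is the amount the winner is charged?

Highest bid: Wren at €57547, so Wren wins.
Second-highest bid: Dev at €36197 — that is the price the winner pays.

€36197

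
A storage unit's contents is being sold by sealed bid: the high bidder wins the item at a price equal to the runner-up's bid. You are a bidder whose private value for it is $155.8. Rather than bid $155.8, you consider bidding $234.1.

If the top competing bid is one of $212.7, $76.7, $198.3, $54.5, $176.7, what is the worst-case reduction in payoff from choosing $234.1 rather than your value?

$212.7: truthful gives $0, deviation gives −$56.9 → loss $56.9.
$76.7: same outcome either way → loss $0.
$198.3: truthful gives $0, deviation gives −$42.5 → loss $42.5.
$54.5: same outcome either way → loss $0.
$176.7: truthful gives $0, deviation gives −$20.9 → loss $20.9.
Maximum loss: $56.9.

$56.9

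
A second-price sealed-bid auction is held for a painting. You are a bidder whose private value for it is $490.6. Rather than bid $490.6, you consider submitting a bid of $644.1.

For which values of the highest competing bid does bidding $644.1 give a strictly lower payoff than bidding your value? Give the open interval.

If the competing bid is below $490.6, both bids win at the same price — no difference.
If it is above $644.1, both bids lose — no difference.
If it lies strictly between $490.6 and $644.1, bidding your value loses (payoff 0) while bidding $644.1 wins at a price above your value (payoff negative).
So the deviation strictly hurts on the open interval ($490.6, $644.1).
In a second-price auction your bid sets only whether you win, not what you pay, so bidding your true value is weakly dominant.

($490.6, $644.1)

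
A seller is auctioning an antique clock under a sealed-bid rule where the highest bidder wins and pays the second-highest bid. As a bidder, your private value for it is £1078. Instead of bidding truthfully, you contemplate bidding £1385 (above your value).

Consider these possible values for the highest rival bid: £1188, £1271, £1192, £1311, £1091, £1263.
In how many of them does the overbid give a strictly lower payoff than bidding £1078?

The deviation hurts exactly when the highest competing bid lies strictly between £1078 and £1385 — overbidding then wins at a price above your value.
£1188: inside the interval → strictly worse (loss £110).
£1271: inside the interval → strictly worse (loss £193).
£1192: inside the interval → strictly worse (loss £114).
£1311: inside the interval → strictly worse (loss £233).
£1091: inside the interval → strictly worse (loss £13).
£1263: inside the interval → strictly worse (loss £185).
Count: 6.

6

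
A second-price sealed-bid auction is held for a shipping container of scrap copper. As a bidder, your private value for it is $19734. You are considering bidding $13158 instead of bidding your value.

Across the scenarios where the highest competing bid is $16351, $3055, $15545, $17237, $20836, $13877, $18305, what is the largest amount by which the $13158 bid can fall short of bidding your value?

$5857

$16351: truthful gives $3383, deviation gives $0 → loss $3383.
$3055: same outcome either way → loss $0.
$15545: truthful gives $4189, deviation gives $0 → loss $4189.
$17237: truthful gives $2497, deviation gives $0 → loss $2497.
$20836: same outcome either way → loss $0.
$13877: truthful gives $5857, deviation gives $0 → loss $5857.
$18305: truthful gives $1429, deviation gives $0 → loss $1429.
Maximum loss: $5857.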